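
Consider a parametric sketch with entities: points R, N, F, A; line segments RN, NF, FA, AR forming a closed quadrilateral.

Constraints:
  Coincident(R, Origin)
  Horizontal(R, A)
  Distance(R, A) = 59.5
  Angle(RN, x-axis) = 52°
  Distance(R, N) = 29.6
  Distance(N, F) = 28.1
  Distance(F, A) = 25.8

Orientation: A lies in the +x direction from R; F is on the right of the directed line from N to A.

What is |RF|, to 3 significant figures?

33.7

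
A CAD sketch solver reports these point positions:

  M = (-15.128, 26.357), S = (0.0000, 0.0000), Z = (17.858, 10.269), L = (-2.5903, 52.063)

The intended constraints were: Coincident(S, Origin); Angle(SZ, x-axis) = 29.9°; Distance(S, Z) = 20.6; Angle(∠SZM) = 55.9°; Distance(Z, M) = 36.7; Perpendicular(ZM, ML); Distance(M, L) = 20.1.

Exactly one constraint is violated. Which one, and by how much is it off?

Distance(M, L) = 20.1 — off by 8.50.

S = (0.00, 0.00) ✓; SZ at 29.90° ✓; |SZ| = 20.60 ✓; ∠SZM = 55.90° ✓; |ZM| = 36.70 ✓; ∠(ZM, ML) = 90.00° ✓; |ML| = 28.60 ✗.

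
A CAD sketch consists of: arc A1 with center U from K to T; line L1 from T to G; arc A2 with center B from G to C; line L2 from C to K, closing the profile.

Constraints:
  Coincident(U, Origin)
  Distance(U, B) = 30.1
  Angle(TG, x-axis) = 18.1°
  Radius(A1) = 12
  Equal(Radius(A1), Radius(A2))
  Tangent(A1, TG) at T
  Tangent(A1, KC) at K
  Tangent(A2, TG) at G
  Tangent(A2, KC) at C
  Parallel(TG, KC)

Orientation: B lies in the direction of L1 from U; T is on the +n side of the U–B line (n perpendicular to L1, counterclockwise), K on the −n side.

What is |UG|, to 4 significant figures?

32.40

The slot axis is L1's direction at 18.1°, so u = (cos 18.1°, sin 18.1°) = (0.9505, 0.3107) and n = (−sin 18.1°, cos 18.1°) = (-0.3107, 0.9505). U is at the origin and B lies 30.1 along u from U, so B = 30.1·u = (28.61, 9.351). Tangency of A1 to both parallel lines with radius 12.0 puts T and K at U ± 12.0·n: T = (-3.728, 11.41), K = (3.728, -11.41). Equal radii place G and C the same way about B: G = B + 12.0·n = (24.88, 20.76), C = B − 12.0·n = (32.34, -2.055). Then |UG| = |G − U| = 32.40.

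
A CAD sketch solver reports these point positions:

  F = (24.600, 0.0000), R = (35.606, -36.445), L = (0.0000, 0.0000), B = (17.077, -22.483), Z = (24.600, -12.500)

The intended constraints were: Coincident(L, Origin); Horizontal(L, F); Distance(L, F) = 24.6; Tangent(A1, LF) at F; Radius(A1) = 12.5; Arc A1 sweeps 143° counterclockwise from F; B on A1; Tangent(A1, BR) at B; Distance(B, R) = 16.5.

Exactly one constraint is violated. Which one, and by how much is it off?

Distance(B, R) = 16.5 — off by 6.70.

L = (0.00, 0.00) ✓; L.y = 0.00, F.y = 0.00 ✓; |LF| = 24.60 ✓; ∠(ZF, FL) = 90.00° ✓; |ZF| = 12.50 ✓; bearing(Z→B) − bearing(Z→F) = 143.0° ✓; |ZB| = 12.50 ✓; ∠(ZB, BR) = 90.00° ✓; |BR| = 23.20 ✗.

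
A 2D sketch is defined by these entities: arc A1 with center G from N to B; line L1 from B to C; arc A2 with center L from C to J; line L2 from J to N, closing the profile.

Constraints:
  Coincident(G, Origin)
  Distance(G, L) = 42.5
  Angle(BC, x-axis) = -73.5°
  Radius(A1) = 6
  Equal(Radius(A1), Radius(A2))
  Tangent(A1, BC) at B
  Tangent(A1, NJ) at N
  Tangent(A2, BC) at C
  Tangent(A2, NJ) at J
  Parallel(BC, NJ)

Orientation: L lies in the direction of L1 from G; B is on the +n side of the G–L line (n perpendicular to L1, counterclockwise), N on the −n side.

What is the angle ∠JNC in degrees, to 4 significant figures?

15.77°

The slot axis is L1's direction at -73.5°, so u = (cos -73.5°, sin -73.5°) = (0.2840, -0.9588) and n = (−sin -73.5°, cos -73.5°) = (0.9588, 0.2840). G is at the origin and L lies 42.5 along u from G, so L = 42.5·u = (12.07, -40.75). Tangency of A1 to both parallel lines with radius 6.0 puts B and N at G ± 6.0·n: B = (5.753, 1.704), N = (-5.753, -1.704). Equal radii place C and J the same way about L: C = L + 6.0·n = (17.82, -39.05), J = L − 6.0·n = (6.318, -42.45). Then cos ∠JNC = NJ·NC / (|NJ||NC|), giving 15.77°.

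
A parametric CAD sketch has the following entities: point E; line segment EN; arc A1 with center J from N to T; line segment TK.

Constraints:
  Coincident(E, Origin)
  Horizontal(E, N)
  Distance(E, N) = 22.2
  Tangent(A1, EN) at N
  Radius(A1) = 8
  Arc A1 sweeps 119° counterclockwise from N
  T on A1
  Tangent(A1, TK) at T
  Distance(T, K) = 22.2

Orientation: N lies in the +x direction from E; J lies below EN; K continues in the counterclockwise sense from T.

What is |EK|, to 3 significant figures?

40.7

E is at the origin; EN is horizontal with |EN| = 22.2 and N on the +x side, so N = (22.2, 0.00). Since A1 is tangent to EN there, JN ⟂ EN, so J = N + (0, -8) = (22.2, -8.00). On A1, N sits at bearing 90° from J; a 119° counterclockwise sweep puts T at bearing 209°, so T = J + 8.0·(cos 209°, sin 209°) = (15.2, -11.9). The tangent condition forces JT to be normal to TK, so TK runs along (−sin 209°, cos 209°); with |TK| = 22.2, K = (26.0, -31.3). Then |EK| = |K − E| = 40.7.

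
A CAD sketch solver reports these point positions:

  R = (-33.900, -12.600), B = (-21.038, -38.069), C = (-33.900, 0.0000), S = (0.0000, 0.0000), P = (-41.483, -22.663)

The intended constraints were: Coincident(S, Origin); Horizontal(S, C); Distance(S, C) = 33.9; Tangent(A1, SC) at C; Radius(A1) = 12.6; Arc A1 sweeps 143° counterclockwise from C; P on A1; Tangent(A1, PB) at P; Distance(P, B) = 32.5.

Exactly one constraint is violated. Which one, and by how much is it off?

Distance(P, B) = 32.5 — off by 6.90.

S = (0.00, 0.00) ✓; S.y = 0.00, C.y = 0.00 ✓; |SC| = 33.90 ✓; ∠(RC, CS) = 90.00° ✓; |RC| = 12.60 ✓; bearing(R→P) − bearing(R→C) = 143.0° ✓; |RP| = 12.60 ✓; ∠(RP, PB) = 90.00° ✓; |PB| = 25.60 ✗.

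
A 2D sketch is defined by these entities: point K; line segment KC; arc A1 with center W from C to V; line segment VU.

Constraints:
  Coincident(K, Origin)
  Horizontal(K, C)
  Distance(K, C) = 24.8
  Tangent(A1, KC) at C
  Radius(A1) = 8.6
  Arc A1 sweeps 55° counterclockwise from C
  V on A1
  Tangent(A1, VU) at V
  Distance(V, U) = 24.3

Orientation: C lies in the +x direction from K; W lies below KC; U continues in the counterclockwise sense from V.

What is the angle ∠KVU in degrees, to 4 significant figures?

66.67°

K is at the origin; K and C share the same y with |KC| = 24.8 and C on the +x side, so C = (24.80, 0.000). The tangent condition forces WC to be normal to KC, so W = C + (0, -8.6) = (24.80, -8.600). On A1, C sits at bearing 90° from W; a 55° counterclockwise sweep puts V at bearing 145°, so V = W + 8.6·(cos 145°, sin 145°) = (17.76, -3.667). Tangency of A1 to VU means the radius WV is perpendicular to VU, so VU runs along (−sin 145°, cos 145°); with |VU| = 24.3, U = (3.817, -23.57). Then cos ∠KVU = VK·VU / (|VK||VU|), giving 66.67°.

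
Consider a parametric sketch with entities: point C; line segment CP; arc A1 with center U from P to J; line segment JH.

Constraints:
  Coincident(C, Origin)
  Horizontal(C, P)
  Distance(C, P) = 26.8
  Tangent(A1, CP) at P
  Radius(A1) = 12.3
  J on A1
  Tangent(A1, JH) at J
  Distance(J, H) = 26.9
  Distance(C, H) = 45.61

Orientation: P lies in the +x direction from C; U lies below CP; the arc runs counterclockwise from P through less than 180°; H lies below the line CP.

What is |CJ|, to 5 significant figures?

20.773

Checks: C.y = 0.00, P.y = 0.00 ✓; |UJ| = 12.30 ✓; ∠(UJ, JH) = 90.00° ✓; |JH| = 26.90 ✓; |CH| = 45.61 ✓.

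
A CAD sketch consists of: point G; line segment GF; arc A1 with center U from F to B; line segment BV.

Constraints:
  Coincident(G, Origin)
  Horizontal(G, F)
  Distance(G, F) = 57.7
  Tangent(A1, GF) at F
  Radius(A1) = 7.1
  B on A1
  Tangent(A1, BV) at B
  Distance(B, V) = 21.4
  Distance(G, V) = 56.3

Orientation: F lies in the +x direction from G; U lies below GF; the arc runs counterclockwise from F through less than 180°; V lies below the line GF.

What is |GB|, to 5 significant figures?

51.043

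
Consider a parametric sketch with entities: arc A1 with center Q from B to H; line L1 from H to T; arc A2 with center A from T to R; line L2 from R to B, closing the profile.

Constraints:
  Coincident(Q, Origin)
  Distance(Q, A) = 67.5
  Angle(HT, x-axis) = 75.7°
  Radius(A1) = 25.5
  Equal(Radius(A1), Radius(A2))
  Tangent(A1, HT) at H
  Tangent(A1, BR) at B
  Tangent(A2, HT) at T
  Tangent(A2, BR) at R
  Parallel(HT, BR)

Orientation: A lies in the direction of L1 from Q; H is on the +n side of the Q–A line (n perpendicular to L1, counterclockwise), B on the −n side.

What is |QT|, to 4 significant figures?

72.16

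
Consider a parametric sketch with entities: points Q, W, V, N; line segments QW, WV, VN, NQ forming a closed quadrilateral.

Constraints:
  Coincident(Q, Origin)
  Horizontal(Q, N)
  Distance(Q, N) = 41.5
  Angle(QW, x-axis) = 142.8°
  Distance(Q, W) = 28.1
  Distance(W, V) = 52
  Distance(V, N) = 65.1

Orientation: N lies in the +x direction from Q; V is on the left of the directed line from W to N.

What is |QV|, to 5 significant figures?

58.215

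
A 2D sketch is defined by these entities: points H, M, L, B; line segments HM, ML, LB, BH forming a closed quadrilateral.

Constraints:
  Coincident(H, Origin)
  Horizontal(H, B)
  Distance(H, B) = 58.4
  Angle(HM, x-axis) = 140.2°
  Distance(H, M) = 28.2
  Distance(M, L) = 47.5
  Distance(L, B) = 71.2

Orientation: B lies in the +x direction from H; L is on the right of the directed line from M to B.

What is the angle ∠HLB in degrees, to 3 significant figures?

52.3°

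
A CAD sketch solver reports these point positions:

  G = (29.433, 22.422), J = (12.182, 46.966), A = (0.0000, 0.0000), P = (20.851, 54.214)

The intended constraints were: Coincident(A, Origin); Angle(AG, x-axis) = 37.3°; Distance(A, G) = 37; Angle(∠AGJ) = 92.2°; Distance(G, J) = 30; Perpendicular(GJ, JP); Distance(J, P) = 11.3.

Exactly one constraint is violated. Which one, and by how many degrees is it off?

Perpendicular(GJ, JP) — off by 4.80°.

A = (0.00, 0.00) ✓; AG at 37.30° ✓; |AG| = 37.00 ✓; ∠AGJ = 92.20° ✓; |GJ| = 30.00 ✓; ∠(GJ, JP) = 85.20° ✗; |JP| = 11.30 ✓.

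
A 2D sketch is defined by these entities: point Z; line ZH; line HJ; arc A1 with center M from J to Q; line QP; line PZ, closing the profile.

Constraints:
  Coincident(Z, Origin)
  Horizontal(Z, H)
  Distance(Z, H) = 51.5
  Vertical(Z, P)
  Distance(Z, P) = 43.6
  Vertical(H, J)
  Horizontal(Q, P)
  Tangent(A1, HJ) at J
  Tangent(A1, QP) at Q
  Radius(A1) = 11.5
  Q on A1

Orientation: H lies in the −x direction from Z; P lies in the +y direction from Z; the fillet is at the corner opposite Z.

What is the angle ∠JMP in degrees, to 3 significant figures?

164°

Z is at the origin; Z and H share the same y with |ZH| = 51.5 and H on the −x side, so H = (-51.5, 0.00). Z and P share the same x with |ZP| = 43.6 and P on the +y side, so P = (0.00, 43.6). The virtual corner opposite Z is at (-51.5, 43.6). Tangency of A1 to HJ means the radius MJ is perpendicular to HJ and tangency of A1 to QP means the radius MQ is perpendicular to QP, with radius 11.5, so the center M sits 11.5 in from both sides at M = (-40.0, 32.1). That places the tangent points at J = (-51.5, 32.1) on HJ and Q = (-40.0, 43.6) on QP. Then cos ∠JMP = MJ·MP / (|MJ||MP|), giving 164°.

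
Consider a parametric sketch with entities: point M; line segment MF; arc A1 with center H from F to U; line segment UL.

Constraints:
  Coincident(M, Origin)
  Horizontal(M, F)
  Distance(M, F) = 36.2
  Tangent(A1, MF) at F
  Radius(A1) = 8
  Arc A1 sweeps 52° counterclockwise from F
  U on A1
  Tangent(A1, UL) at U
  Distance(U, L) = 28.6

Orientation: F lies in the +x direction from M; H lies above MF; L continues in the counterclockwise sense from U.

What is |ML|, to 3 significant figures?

65.3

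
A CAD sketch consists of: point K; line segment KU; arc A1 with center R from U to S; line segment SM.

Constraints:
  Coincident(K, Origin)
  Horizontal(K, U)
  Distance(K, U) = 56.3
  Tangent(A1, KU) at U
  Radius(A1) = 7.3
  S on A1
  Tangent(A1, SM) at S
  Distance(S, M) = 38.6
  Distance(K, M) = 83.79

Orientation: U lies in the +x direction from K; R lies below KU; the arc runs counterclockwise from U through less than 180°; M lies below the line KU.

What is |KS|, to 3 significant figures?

51.5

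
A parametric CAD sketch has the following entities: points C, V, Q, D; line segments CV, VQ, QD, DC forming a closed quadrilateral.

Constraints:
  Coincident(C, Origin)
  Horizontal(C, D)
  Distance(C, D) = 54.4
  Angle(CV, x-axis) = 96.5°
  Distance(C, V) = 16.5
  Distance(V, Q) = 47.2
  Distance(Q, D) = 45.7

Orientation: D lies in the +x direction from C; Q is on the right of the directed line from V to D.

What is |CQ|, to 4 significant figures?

31.85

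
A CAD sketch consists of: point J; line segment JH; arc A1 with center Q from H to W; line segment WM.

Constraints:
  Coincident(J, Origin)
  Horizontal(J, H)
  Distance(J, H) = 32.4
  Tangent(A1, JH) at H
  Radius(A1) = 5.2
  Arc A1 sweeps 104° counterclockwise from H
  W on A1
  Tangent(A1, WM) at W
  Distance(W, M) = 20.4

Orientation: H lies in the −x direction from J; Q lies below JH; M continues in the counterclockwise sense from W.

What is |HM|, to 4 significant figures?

26.25

On A1, H sits at bearing 90° from Q; a 104° counterclockwise sweep puts W at bearing 194°, so W = Q + 5.2·(cos 194°, sin 194°) = (-37.45, -6.458). A1 meets WM tangentially, so QW is at right angles to WM, so WM runs along (−sin 194°, cos 194°); with |WM| = 20.4, M = (-32.51, -26.25). Then |HM| = |M − H| = 26.25.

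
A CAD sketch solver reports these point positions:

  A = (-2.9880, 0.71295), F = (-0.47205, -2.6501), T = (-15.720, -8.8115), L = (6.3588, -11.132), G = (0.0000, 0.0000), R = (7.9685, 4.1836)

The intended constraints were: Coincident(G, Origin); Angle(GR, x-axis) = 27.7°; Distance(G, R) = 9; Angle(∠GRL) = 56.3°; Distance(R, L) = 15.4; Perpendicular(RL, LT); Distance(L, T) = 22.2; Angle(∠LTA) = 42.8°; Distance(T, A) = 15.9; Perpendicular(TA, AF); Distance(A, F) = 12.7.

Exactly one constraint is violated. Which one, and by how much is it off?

Distance(A, F) = 12.7 — off by 8.50.

G = (0.00, 0.00) ✓; GR at 27.70° ✓; |GR| = 9.000 ✓; ∠GRL = 56.30° ✓; |RL| = 15.40 ✓; ∠(RL, LT) = 90.00° ✓; |LT| = 22.20 ✓; ∠LTA = 42.80° ✓; |TA| = 15.90 ✓; ∠(TA, AF) = 90.00° ✓; |AF| = 4.200 ✗.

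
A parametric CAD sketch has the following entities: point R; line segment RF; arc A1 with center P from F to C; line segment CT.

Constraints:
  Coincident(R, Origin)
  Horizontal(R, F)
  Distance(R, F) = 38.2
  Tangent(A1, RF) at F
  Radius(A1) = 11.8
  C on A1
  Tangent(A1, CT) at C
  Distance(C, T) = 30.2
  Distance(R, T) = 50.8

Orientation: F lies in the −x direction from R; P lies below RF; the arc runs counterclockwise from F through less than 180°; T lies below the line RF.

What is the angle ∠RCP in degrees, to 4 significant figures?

17.72°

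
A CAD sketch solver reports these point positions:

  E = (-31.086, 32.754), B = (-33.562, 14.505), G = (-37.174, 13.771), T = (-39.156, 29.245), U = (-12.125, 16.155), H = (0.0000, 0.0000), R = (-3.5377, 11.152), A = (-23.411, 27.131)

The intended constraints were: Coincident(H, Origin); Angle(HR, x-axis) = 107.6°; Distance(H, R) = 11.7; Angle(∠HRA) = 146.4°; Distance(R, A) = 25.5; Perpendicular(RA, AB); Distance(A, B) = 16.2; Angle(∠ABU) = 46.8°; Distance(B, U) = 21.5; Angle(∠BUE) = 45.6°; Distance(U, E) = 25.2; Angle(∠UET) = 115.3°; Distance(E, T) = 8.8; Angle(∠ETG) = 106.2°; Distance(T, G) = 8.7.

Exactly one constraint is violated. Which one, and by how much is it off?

Distance(T, G) = 8.7 — off by 6.90.

H = (0.00, 0.00) ✓; HR at 107.6° ✓; |HR| = 11.70 ✓; ∠HRA = 146.4° ✓; |RA| = 25.50 ✓; ∠(RA, AB) = 90.00° ✓; |AB| = 16.20 ✓; ∠ABU = 46.80° ✓; |BU| = 21.50 ✓; ∠BUE = 45.60° ✓; |UE| = 25.20 ✓; ∠UET = 115.3° ✓; |ET| = 8.800 ✓; ∠ETG = 106.2° ✓; |TG| = 15.60 ✗.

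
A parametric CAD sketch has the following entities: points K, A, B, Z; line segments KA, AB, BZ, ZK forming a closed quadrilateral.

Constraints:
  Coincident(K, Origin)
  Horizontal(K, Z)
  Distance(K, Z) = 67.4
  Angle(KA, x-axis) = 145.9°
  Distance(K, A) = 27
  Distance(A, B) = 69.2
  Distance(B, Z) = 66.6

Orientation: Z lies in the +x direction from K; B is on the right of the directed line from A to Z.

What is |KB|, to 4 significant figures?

45.36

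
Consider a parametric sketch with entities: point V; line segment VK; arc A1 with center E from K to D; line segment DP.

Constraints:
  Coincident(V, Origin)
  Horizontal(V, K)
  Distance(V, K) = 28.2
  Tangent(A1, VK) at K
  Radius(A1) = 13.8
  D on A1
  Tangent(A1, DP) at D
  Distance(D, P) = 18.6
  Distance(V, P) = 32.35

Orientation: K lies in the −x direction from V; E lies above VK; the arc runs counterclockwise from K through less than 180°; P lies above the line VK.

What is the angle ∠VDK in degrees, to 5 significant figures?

100.41°

Checks: |VK| = 28.20 ✓; |ED| = 13.80 ✓; ∠(ED, DP) = 90.00° ✓; |DP| = 18.60 ✓; |VP| = 32.35 ✓.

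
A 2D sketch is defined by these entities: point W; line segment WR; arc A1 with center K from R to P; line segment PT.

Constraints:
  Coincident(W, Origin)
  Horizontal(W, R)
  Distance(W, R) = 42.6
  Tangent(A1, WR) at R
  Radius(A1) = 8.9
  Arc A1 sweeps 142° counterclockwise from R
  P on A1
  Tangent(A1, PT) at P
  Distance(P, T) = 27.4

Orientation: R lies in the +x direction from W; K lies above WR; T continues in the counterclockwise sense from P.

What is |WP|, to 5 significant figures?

50.644

W is at the origin; W and R share the same y with |WR| = 42.6 and R on the +x side, so R = (42.600, 0.0000). Tangency of A1 to WR means the radius KR is perpendicular to WR, so K = R + (0, 8.9) = (42.600, 8.9000). On A1, R sits at bearing -90° from K; a 142° counterclockwise sweep puts P at bearing 52°, so P = K + 8.9·(cos 52°, sin 52°) = (48.079, 15.913). Then |WP| = |P − W| = 50.644.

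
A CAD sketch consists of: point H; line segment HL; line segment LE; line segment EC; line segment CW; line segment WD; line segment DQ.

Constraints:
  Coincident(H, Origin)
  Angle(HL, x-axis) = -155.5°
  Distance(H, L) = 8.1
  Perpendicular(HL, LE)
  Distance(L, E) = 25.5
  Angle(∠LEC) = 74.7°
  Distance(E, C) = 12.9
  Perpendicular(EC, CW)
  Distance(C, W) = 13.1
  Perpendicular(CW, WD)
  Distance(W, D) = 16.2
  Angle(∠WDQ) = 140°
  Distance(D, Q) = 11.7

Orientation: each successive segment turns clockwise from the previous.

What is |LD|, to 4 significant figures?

15.26

H is at the origin; HL runs at -155.5° with length 8.1, so L = (-7.371, -3.359). HL ⟂ LE, so LE runs at 114.5°; with |LE| = 25.5, E = (-17.95, 19.84). ∠LEC = 74.7° gives EC at 9.200° from the x-axis; with |EC| = 12.9, C = (-5.211, 21.91). The perpendicularity gives CW at right angles to EC, so CW runs at -80.80°; with |CW| = 13.1, W = (-3.117, 8.976). CW ⟂ WD, so WD runs at -170.8°; with |WD| = 16.2, D = (-19.11, 6.386). Then |LD| = |D − L| = 15.26.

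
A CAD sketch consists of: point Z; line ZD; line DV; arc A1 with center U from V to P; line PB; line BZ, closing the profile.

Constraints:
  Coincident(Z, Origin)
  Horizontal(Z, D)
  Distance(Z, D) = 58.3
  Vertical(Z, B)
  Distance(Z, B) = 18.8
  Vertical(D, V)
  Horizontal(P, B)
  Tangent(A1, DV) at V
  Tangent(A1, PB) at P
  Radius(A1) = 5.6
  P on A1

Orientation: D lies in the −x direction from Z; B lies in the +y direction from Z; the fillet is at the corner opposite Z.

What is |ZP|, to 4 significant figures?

55.95

Z is at the origin; ZD is horizontal with |ZD| = 58.3 and D on the −x side, so D = (-58.30, 0.000). ZB is vertical with |ZB| = 18.8 and B on the +y side, so B = (0.000, 18.80). The virtual corner opposite Z is at (-58.30, 18.80). A1 meets DV tangentially, so UV is at right angles to DV and tangency of A1 to PB means the radius UP is perpendicular to PB, with radius 5.6, so the center U sits 5.6 in from both sides at U = (-52.70, 13.20). That places the tangent points at V = (-58.30, 13.20) on DV and P = (-52.70, 18.80) on PB. Then |ZP| = |P − Z| = 55.95.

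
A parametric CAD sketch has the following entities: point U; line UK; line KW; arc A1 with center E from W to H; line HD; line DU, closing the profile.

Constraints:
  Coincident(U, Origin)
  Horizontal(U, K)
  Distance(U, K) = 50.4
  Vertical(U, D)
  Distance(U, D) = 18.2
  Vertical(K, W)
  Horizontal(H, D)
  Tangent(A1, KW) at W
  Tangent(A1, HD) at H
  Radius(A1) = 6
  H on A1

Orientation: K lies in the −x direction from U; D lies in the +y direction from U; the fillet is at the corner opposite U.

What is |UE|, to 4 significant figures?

46.05

U is at the origin; U and K share the same y with |UK| = 50.4 and K on the −x side, so K = (-50.40, 0.000). UD is vertical with |UD| = 18.2 and D on the +y side, so D = (0.000, 18.20). The virtual corner opposite U is at (-50.40, 18.20). A1 meets KW tangentially, so EW is at right angles to KW and the tangent condition forces EH to be normal to HD, with radius 6.0, so the center E sits 6.0 in from both sides at E = (-44.40, 12.20). Then |UE| = |E − U| = 46.05.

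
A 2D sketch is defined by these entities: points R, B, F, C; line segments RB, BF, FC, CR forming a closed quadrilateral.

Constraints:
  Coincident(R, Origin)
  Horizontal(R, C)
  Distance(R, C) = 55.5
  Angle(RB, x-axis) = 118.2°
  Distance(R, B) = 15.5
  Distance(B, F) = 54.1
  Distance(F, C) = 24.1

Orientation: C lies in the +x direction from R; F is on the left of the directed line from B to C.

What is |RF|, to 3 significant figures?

51.2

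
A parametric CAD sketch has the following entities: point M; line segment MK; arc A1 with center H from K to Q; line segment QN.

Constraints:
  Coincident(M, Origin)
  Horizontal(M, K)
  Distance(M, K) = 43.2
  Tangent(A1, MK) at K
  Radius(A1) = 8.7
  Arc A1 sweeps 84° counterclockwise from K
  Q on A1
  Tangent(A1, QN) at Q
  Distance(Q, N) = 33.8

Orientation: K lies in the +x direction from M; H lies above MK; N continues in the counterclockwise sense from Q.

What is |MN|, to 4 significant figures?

69.15

M is at the origin; MK is horizontal with |MK| = 43.2 and K on the +x side, so K = (43.20, 0.000). Tangency of A1 to MK means the radius HK is perpendicular to MK, so H = K + (0, 8.7) = (43.20, 8.700). On A1, K sits at bearing -90° from H; an 84° counterclockwise sweep puts Q at bearing -6°, so Q = H + 8.7·(cos -6°, sin -6°) = (51.85, 7.791). A1 meets QN tangentially, so HQ is at right angles to QN, so QN runs along (−sin -6°, cos -6°); with |QN| = 33.8, N = (55.39, 41.41). Then |MN| = |N − M| = 69.15.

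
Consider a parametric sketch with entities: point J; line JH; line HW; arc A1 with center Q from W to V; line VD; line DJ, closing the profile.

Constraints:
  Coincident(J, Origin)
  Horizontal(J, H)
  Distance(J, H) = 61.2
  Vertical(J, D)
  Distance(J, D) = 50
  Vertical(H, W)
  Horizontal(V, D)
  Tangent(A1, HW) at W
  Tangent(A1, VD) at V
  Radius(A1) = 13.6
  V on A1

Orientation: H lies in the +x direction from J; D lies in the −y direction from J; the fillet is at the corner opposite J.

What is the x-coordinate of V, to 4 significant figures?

47.60

J is at the origin; J and H share the same y with |JH| = 61.2 and H on the +x side, so H = (61.20, 0.000). J and D share the same x with |JD| = 50.0 and D on the −y side, so D = (0.000, -50.00). The virtual corner opposite J is at (61.20, -50.00). Tangency of A1 to HW means the radius QW is perpendicular to HW and tangency of A1 to VD means the radius QV is perpendicular to VD, with radius 13.6, so the center Q sits 13.6 in from both sides at Q = (47.60, -36.40). That places the tangent points at W = (61.20, -36.40) on HW and V = (47.60, -50.00) on VD. So V.x = 47.60.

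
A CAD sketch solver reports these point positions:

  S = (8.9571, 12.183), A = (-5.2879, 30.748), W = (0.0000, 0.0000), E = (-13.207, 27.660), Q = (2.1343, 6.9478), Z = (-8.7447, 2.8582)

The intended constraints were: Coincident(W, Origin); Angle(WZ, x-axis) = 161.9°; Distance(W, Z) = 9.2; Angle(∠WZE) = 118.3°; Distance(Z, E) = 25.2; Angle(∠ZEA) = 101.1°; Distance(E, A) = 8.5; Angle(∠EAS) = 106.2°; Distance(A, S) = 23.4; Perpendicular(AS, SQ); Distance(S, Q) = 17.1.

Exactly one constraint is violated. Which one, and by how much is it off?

Distance(S, Q) = 17.1 — off by 8.50.

W = (0.00, 0.00) ✓; WZ at 161.9° ✓; |WZ| = 9.200 ✓; ∠WZE = 118.3° ✓; |ZE| = 25.20 ✓; ∠ZEA = 101.1° ✓; |EA| = 8.500 ✓; ∠EAS = 106.2° ✓; |AS| = 23.40 ✓; ∠(AS, SQ) = 90.00° ✓; |SQ| = 8.600 ✗.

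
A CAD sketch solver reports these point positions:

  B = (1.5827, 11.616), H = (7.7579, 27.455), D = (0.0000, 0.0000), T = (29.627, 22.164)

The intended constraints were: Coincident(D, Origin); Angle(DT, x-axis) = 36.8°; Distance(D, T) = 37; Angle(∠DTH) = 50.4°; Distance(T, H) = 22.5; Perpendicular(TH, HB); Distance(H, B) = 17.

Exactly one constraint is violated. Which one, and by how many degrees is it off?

Perpendicular(TH, HB) — off by 7.70°.

D = (0.00, 0.00) ✓; DT at 36.80° ✓; |DT| = 37.00 ✓; ∠DTH = 50.40° ✓; |TH| = 22.50 ✓; ∠(TH, HB) = 82.30° ✗; |HB| = 17.00 ✓.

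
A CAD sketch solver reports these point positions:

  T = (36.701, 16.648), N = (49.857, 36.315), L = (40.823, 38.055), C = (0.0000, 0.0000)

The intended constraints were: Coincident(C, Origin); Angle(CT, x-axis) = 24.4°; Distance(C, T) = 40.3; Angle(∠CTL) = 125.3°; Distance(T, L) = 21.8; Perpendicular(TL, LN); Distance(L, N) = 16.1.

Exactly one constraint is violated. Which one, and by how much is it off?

Distance(L, N) = 16.1 — off by 6.90.

C = (0.00, 0.00) ✓; CT at 24.40° ✓; |CT| = 40.30 ✓; ∠CTL = 125.3° ✓; |TL| = 21.80 ✓; ∠(TL, LN) = 90.00° ✓; |LN| = 9.200 ✗.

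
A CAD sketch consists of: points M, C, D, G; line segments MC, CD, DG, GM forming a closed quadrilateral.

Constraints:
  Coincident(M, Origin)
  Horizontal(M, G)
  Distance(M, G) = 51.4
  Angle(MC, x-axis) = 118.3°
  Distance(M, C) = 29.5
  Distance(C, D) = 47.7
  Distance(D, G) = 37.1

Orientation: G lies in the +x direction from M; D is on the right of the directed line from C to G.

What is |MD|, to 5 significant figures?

19.488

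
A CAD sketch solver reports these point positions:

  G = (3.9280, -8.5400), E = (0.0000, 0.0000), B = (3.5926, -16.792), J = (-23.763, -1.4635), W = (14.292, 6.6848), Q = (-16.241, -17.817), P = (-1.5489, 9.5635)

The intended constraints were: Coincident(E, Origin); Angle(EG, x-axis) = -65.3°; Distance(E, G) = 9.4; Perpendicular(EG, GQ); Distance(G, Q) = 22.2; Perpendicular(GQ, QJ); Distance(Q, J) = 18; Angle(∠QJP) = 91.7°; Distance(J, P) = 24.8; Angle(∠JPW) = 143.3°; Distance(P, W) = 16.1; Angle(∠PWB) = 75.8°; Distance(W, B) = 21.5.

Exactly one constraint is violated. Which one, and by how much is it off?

Distance(W, B) = 21.5 — off by 4.30.

E = (0.00, 0.00) ✓; EG at -65.30° ✓; |EG| = 9.400 ✓; ∠(EG, GQ) = 90.00° ✓; |GQ| = 22.20 ✓; ∠(GQ, QJ) = 90.00° ✓; |QJ| = 18.00 ✓; ∠QJP = 91.70° ✓; |JP| = 24.80 ✓; ∠JPW = 143.3° ✓; |PW| = 16.10 ✓; ∠PWB = 75.80° ✓; |WB| = 25.80 ✗.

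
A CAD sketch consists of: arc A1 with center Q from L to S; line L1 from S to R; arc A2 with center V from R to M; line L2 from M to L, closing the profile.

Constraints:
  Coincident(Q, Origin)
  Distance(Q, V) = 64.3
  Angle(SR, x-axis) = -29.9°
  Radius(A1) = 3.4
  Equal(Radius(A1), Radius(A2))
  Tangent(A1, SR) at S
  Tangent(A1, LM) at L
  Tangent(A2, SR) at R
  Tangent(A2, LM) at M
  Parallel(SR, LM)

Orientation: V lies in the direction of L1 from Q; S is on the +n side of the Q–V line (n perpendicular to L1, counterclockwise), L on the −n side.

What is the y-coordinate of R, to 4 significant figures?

-29.11

The slot axis is L1's direction at -29.9°, so u = (cos -29.9°, sin -29.9°) = (0.8669, -0.4985) and n = (−sin -29.9°, cos -29.9°) = (0.4985, 0.8669). Q is at the origin and V lies 64.3 along u from Q, so V = 64.3·u = (55.74, -32.05). Tangency of A1 to both parallel lines with radius 3.4 puts S and L at Q ± 3.4·n: S = (1.695, 2.947), L = (-1.695, -2.947). Equal radii place R and M the same way about V: R = V + 3.4·n = (57.44, -29.11), M = V − 3.4·n = (54.05, -35.00). So R.y = -29.11.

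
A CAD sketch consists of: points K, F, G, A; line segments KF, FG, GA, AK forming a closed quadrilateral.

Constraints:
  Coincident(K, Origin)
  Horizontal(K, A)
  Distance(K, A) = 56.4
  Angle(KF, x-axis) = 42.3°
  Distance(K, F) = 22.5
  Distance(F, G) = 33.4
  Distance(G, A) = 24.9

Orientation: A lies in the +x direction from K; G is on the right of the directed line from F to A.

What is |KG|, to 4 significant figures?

37.26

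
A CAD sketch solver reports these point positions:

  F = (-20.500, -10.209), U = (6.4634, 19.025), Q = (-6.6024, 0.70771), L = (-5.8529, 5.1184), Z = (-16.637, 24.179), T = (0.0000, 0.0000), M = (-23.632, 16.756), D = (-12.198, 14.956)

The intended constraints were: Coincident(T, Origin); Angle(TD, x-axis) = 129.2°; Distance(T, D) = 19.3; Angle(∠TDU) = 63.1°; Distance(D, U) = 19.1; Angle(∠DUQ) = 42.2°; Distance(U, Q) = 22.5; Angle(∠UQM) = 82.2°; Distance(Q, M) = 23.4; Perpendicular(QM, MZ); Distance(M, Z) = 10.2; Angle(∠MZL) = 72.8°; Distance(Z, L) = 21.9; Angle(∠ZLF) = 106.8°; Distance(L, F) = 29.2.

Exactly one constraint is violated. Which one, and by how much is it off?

Distance(L, F) = 29.2 — off by 8.00.

T = (0.00, 0.00) ✓; TD at 129.2° ✓; |TD| = 19.30 ✓; ∠TDU = 63.10° ✓; |DU| = 19.10 ✓; ∠DUQ = 42.20° ✓; |UQ| = 22.50 ✓; ∠UQM = 82.20° ✓; |QM| = 23.40 ✓; ∠(QM, MZ) = 90.00° ✓; |MZ| = 10.20 ✓; ∠MZL = 72.80° ✓; |ZL| = 21.90 ✓; ∠ZLF = 106.8° ✓; |LF| = 21.20 ✗.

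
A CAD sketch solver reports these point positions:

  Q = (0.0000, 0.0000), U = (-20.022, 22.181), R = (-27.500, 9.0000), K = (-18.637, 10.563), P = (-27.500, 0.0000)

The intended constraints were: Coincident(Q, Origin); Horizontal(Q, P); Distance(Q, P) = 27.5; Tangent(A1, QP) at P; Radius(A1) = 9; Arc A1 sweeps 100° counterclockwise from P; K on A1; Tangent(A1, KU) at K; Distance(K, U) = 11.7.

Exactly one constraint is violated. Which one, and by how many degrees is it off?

Tangent(A1, KU) at K — off by 3.20°.

Q = (0.00, 0.00) ✓; Q.y = 0.00, P.y = 0.00 ✓; |QP| = 27.50 ✓; ∠(RP, PQ) = 90.00° ✓; |RP| = 9.000 ✓; bearing(R→K) − bearing(R→P) = 100.0° ✓; |RK| = 9.000 ✓; ∠(RK, KU) = 93.20° ✗; |KU| = 11.70 ✓.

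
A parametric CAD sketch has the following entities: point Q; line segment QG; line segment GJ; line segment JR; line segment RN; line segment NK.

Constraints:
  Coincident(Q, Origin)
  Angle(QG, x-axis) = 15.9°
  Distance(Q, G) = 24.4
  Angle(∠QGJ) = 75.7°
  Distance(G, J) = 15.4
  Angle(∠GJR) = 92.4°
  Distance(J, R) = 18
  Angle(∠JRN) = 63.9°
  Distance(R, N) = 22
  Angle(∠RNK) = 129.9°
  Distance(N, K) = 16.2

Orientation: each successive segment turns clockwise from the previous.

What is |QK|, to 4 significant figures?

33.39

Q is at the origin; QG runs at 15.9° with length 24.4, so G = (23.47, 6.685). ∠QGJ = 75.7° gives GJ at -88.40° from the x-axis; with |GJ| = 15.4, J = (23.90, -8.709). ∠GJR = 92.4° gives JR at -176.0° from the x-axis; with |JR| = 18.0, R = (5.940, -9.965). ∠JRN = 63.9° gives RN at 67.90° from the x-axis; with |RN| = 22.0, N = (14.22, 10.42). ∠RNK = 129.9° gives NK at 17.80° from the x-axis; with |NK| = 16.2, K = (29.64, 15.37). Then |QK| = |K − Q| = 33.39.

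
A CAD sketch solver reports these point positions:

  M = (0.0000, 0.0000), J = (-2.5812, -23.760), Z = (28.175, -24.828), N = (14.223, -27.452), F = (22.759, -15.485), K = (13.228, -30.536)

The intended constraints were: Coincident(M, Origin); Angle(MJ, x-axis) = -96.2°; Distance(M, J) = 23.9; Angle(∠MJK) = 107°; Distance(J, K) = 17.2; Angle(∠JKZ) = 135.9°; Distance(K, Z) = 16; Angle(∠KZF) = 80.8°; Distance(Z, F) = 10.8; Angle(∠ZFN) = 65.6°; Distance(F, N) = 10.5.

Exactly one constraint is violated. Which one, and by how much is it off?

Distance(F, N) = 10.5 — off by 4.20.

M = (0.00, 0.00) ✓; MJ at -96.20° ✓; |MJ| = 23.90 ✓; ∠MJK = 107.0° ✓; |JK| = 17.20 ✓; ∠JKZ = 135.9° ✓; |KZ| = 16.00 ✓; ∠KZF = 80.80° ✓; |ZF| = 10.80 ✓; ∠ZFN = 65.60° ✓; |FN| = 14.70 ✗.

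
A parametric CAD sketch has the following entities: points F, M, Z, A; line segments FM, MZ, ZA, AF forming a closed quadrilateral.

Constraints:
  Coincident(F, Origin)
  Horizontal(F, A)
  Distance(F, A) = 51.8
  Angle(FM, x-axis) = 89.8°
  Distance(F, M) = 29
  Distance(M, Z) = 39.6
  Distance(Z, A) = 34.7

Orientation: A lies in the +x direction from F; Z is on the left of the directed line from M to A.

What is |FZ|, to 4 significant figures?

51.17

Checks: |MZ| = 39.60 ✓; |ZA| = 34.70 ✓.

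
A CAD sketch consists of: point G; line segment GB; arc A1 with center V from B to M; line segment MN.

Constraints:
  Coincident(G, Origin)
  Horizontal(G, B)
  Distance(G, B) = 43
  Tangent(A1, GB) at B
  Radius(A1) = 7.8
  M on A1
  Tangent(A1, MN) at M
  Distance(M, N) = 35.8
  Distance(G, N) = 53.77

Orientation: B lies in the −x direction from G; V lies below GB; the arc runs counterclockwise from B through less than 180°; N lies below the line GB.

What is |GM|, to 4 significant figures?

51.15

Checks: |VM| = 7.800 ✓; ∠(VM, MN) = 90.00° ✓; |MN| = 35.80 ✓; |GN| = 53.77 ✓.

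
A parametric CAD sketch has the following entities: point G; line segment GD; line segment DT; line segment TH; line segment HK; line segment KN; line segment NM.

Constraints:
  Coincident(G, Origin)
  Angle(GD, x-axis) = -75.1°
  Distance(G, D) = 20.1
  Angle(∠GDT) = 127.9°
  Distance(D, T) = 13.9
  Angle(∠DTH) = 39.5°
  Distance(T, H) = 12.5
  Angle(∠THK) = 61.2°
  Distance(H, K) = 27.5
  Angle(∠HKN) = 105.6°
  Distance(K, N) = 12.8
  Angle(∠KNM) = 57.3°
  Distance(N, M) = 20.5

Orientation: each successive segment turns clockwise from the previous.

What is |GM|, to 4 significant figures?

28.93

G is at the origin; GD runs at -75.1° with length 20.1, so D = (5.168, -19.42). ∠GDT = 127.9° gives DT at -127.2° from the x-axis; with |DT| = 13.9, T = (-3.236, -30.50). ∠DTH = 39.5° gives TH at 92.30° from the x-axis; with |TH| = 12.5, H = (-3.737, -18.01). ∠THK = 61.2° gives HK at -26.50° from the x-axis; with |HK| = 27.5, K = (20.87, -30.28). ∠HKN = 105.6° gives KN at -100.9° from the x-axis; with |KN| = 12.8, N = (18.45, -42.85). ∠KNM = 57.3° gives NM at 136.4° from the x-axis; with |NM| = 20.5, M = (3.608, -28.71). Then |GM| = |M − G| = 28.93.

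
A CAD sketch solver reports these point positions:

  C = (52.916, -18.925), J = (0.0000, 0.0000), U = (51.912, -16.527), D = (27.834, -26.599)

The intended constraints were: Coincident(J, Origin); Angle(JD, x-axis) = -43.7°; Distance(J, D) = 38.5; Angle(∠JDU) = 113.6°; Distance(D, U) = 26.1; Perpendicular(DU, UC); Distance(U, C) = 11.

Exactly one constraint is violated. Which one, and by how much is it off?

Distance(U, C) = 11 — off by 8.40.

J = (0.00, 0.00) ✓; JD at -43.70° ✓; |JD| = 38.50 ✓; ∠JDU = 113.6° ✓; |DU| = 26.10 ✓; ∠(DU, UC) = 89.98° ✓; |UC| = 2.600 ✗.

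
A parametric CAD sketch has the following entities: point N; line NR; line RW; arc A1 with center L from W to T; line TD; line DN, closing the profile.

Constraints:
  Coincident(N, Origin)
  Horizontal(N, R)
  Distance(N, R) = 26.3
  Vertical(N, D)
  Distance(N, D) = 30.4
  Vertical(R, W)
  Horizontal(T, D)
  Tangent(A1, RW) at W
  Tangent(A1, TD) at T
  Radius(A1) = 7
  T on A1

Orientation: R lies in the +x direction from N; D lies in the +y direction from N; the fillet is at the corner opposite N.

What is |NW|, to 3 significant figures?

35.2

N is at the origin; NR is horizontal with |NR| = 26.3 and R on the +x side, so R = (26.3, 0.00). ND is vertical with |ND| = 30.4 and D on the +y side, so D = (0.00, 30.4). The virtual corner opposite N is at (26.3, 30.4). The tangent condition forces LW to be normal to RW and A1 meets TD tangentially, so LT is at right angles to TD, with radius 7.0, so the center L sits 7.0 in from both sides at L = (19.3, 23.4). That places the tangent points at W = (26.3, 23.4) on RW and T = (19.3, 30.4) on TD. Then |NW| = |W − N| = 35.2.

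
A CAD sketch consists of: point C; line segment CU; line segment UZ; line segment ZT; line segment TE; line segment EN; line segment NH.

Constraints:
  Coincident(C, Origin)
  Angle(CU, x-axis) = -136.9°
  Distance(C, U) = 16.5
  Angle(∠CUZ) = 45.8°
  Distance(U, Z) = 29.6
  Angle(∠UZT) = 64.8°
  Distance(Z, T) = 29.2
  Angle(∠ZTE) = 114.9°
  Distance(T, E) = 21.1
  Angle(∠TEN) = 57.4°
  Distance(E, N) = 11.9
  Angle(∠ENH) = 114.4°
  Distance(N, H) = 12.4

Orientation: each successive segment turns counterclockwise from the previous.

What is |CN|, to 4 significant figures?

10.03

C is at the origin; CU runs at -136.9° with length 16.5, so U = (-12.05, -11.27). ∠CUZ = 45.8° gives UZ at -2.700° from the x-axis; with |UZ| = 29.6, Z = (17.52, -12.67). ∠UZT = 64.8° gives ZT at 112.5° from the x-axis; with |ZT| = 29.2, T = (6.345, 14.31). ∠ZTE = 114.9° gives TE at 177.6° from the x-axis; with |TE| = 21.1, E = (-14.74, 15.19). ∠TEN = 57.4° gives EN at -59.80° from the x-axis; with |EN| = 11.9, N = (-8.750, 4.908). Then |CN| = |N − C| = 10.03.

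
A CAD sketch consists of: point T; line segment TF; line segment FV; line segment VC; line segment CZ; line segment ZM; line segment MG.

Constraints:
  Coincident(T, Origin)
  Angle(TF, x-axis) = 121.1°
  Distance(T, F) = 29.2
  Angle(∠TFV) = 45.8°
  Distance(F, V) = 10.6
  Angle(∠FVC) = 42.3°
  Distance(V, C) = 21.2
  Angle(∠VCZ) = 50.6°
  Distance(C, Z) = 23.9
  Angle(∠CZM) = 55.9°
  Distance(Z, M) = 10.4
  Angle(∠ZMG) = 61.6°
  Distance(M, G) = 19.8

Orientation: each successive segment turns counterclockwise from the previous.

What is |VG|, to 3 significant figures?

25.7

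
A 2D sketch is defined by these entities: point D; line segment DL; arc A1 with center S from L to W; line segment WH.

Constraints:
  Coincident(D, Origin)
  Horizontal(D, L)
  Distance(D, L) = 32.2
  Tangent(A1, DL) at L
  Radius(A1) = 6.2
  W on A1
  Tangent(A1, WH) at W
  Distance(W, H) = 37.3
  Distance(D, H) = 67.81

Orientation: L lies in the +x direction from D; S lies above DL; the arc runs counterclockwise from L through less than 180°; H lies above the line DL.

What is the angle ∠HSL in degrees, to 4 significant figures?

133.3°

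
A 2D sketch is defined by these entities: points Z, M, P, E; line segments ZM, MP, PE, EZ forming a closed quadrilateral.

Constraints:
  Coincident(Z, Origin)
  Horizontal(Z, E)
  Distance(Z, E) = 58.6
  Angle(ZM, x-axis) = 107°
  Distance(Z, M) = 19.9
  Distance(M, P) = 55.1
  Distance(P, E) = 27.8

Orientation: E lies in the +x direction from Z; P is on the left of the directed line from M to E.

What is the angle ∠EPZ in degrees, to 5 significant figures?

82.506°

Checks: |MP| = 55.10 ✓; |PE| = 27.80 ✓.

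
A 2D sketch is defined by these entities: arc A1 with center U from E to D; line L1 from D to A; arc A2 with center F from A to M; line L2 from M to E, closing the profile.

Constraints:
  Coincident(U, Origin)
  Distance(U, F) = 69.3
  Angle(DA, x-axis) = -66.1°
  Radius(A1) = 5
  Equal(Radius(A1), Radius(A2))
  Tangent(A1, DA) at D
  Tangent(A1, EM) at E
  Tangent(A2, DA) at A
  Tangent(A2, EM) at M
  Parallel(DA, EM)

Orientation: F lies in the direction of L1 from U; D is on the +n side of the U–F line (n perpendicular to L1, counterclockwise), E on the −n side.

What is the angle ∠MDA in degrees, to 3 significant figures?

8.21°

The slot axis is L1's direction at -66.1°, so u = (cos -66.1°, sin -66.1°) = (0.405, -0.914) and n = (−sin -66.1°, cos -66.1°) = (0.914, 0.405). U is at the origin and F lies 69.3 along u from U, so F = 69.3·u = (28.1, -63.4). Tangency of A1 to both parallel lines with radius 5.0 puts D and E at U ± 5.0·n: D = (4.57, 2.03), E = (-4.57, -2.03). Equal radii place A and M the same way about F: A = F + 5.0·n = (32.6, -61.3), M = F − 5.0·n = (23.5, -65.4). Then cos ∠MDA = DM·DA / (|DM||DA|), giving 8.21°.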